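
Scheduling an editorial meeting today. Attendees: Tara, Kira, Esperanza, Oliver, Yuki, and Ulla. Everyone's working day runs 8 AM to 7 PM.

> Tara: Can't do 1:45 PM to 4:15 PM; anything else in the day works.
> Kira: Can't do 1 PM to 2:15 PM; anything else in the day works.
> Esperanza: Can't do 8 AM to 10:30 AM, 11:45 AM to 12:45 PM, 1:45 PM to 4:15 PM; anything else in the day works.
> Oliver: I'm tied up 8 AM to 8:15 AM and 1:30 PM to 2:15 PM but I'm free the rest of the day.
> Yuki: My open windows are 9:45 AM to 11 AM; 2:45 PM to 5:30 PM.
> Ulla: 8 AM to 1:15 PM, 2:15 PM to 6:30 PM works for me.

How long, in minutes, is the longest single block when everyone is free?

Tara free: 08:00-13:45, 16:15-19:00 (invert busy blocks within the working day).
Kira free: 08:00-13:00, 14:15-19:00 (invert busy blocks within the working day).
Esperanza free: 10:30-11:45, 12:45-13:45, 16:15-19:00 (invert busy blocks within the working day).
Oliver free: 08:15-13:30, 14:15-19:00 (invert busy blocks within the working day).
Yuki free: 09:45-11:00, 14:45-17:30.
Ulla free: 08:00-13:15, 14:15-18:30.
Tara ∩ Kira: 08:00-13:00, 16:15-19:00.
Tara ∩ Kira ∩ Esperanza: 10:30-11:45, 12:45-13:00, 16:15-19:00.
Tara ∩ Kira ∩ Esperanza ∩ Oliver: 10:30-11:45, 12:45-13:00, 16:15-19:00.
Tara ∩ Kira ∩ Esperanza ∩ Oliver ∩ Yuki: 10:30-11:00, 16:15-17:30.
Tara ∩ Kira ∩ Esperanza ∩ Oliver ∩ Yuki ∩ Ulla: 10:30-11:00, 16:15-17:30.
So the common availability across everyone is 10:30-11:00, 16:15-17:30.
The longest is 16:15-17:30 at 75 minutes.

75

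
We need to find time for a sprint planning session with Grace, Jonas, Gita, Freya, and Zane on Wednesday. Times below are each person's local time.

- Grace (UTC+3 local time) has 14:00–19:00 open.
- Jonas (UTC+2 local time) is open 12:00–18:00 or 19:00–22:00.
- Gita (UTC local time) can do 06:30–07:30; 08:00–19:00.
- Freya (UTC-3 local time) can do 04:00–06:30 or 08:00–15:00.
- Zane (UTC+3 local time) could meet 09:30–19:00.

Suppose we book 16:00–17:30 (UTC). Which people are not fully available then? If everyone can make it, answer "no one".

Grace in UTC: 11:00-16:00 (subtract 3h to convert from UTC+3).
Jonas in UTC: 10:00-16:00, 17:00-20:00 (subtract 2h to convert from UTC+2).
Gita in UTC: 06:30-07:30, 08:00-19:00.
Freya in UTC: 07:00-09:30, 11:00-18:00 (add 3h to convert from UTC-3).
Zane in UTC: 06:30-16:00 (subtract 3h to convert from UTC+3).
Grace: not fully free for 16:00-17:30. Jonas: not fully free for 16:00-17:30. Gita: free for 16:00-17:30. Freya: free for 16:00-17:30. Zane: not fully free for 16:00-17:30.

Grace, Jonas, Zane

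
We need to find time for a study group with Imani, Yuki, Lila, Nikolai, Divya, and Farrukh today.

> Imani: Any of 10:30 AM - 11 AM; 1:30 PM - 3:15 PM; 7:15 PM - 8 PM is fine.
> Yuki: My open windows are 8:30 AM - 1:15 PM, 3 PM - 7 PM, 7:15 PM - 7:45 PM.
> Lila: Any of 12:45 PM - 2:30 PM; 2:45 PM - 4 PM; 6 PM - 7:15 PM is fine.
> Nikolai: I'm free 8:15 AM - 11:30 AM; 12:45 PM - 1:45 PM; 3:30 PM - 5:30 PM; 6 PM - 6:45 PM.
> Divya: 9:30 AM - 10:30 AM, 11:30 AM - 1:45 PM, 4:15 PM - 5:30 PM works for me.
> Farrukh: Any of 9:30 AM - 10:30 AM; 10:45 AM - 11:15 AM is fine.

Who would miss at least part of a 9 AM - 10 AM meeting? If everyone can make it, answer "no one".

Divya, Farrukh, Imani, Lila

Imani: not fully free for 09:00-10:00. Yuki: free for 09:00-10:00. Lila: not fully free for 09:00-10:00. Nikolai: free for 09:00-10:00. Divya: not fully free for 09:00-10:00. Farrukh: not fully free for 09:00-10:00.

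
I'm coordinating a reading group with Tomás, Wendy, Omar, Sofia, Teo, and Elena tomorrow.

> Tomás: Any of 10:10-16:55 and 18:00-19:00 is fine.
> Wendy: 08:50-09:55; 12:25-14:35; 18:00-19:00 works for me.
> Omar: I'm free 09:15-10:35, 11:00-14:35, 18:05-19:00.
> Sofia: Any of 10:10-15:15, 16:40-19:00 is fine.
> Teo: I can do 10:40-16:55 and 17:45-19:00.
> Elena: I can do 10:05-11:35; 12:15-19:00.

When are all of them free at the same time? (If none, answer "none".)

12:25-14:35, 18:05-19:00

Tomás ∩ Wendy: 12:25-14:35, 18:00-19:00.
Tomás ∩ Wendy ∩ Omar: 12:25-14:35, 18:05-19:00.
Tomás ∩ Wendy ∩ Omar ∩ Sofia: 12:25-14:35, 18:05-19:00.
Tomás ∩ Wendy ∩ Omar ∩ Sofia ∩ Teo: 12:25-14:35, 18:05-19:00.
Tomás ∩ Wendy ∩ Omar ∩ Sofia ∩ Teo ∩ Elena: 12:25-14:35, 18:05-19:00.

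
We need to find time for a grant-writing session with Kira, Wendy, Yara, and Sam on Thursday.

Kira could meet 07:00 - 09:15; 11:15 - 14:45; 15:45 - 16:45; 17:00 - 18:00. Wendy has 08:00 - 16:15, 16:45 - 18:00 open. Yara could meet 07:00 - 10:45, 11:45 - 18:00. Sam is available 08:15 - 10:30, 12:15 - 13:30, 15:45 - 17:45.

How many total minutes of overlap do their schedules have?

Kira ∩ Wendy: 08:00-09:15, 11:15-14:45, 15:45-16:15, 17:00-18:00.
Kira ∩ Wendy ∩ Yara: 08:00-09:15, 11:45-14:45, 15:45-16:15, 17:00-18:00.
Kira ∩ Wendy ∩ Yara ∩ Sam: 08:15-09:15, 12:15-13:30, 15:45-16:15, 17:00-17:45.
Summing the common windows: 60 + 75 + 30 + 45 = 210 minutes.

210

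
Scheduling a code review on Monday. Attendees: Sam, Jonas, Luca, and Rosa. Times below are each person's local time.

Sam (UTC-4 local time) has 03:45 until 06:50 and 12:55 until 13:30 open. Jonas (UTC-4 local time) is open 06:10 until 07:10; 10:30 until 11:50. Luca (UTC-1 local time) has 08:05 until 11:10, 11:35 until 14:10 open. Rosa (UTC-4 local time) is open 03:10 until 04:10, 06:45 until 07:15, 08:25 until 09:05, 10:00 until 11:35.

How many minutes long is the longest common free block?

Sam in UTC: 07:45-10:50, 16:55-17:30 (add 4h to convert from UTC-4).
Jonas in UTC: 10:10-11:10, 14:30-15:50 (add 4h to convert from UTC-4).
Luca in UTC: 09:05-12:10, 12:35-15:10 (add 1h to convert from UTC-1).
Rosa in UTC: 07:10-08:10, 10:45-11:15, 12:25-13:05, 14:00-15:35 (add 4h to convert from UTC-4).
Sam ∩ Jonas: 10:10-10:50.
Sam ∩ Jonas ∩ Luca: 10:10-10:50.
Sam ∩ Jonas ∩ Luca ∩ Rosa: 10:45-10:50.
The longest is 10:45-10:50 at 5 minutes.

5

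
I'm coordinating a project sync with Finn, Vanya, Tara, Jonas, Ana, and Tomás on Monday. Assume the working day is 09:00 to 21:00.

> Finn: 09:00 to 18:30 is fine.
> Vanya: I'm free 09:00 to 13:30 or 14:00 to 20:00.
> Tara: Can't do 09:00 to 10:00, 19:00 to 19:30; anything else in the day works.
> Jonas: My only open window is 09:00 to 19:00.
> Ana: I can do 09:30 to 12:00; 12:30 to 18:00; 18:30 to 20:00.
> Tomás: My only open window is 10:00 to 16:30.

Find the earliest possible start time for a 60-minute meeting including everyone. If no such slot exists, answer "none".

10:00

Finn free: 09:00-18:30.
Vanya free: 09:00-13:30, 14:00-20:00.
Tara free: 10:00-19:00, 19:30-21:00 (invert busy blocks within the working day).
Jonas free: 09:00-19:00.
Ana free: 09:30-12:00, 12:30-18:00, 18:30-20:00.
Tomás free: 10:00-16:30.
Finn ∩ Vanya: 09:00-13:30, 14:00-18:30.
Finn ∩ Vanya ∩ Tara: 10:00-13:30, 14:00-18:30.
Finn ∩ Vanya ∩ Tara ∩ Jonas: 10:00-13:30, 14:00-18:30.
Finn ∩ Vanya ∩ Tara ∩ Jonas ∩ Ana: 10:00-12:00, 12:30-13:30, 14:00-18:00.
Finn ∩ Vanya ∩ Tara ∩ Jonas ∩ Ana ∩ Tomás: 10:00-12:00, 12:30-13:30, 14:00-16:30.
So the common availability across everyone is 10:00-12:00, 12:30-13:30, 14:00-16:30.
The first common window of at least 60 minutes is 10:00-12:00, so the earliest start is 10:00.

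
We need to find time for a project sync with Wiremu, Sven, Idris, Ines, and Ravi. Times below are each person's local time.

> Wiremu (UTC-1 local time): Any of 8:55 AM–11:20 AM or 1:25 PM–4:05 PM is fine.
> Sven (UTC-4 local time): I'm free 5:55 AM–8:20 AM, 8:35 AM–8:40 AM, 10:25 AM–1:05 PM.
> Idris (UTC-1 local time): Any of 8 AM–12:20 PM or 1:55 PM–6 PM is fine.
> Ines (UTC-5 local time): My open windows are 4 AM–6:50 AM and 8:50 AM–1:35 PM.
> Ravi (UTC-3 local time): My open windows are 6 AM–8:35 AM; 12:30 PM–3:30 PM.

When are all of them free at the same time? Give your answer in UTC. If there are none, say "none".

09:55-11:35, 15:30-17:05

Wiremu in UTC: 09:55-12:20, 14:25-17:05 (add 1h to convert from UTC-1).
Sven in UTC: 09:55-12:20, 12:35-12:40, 14:25-17:05 (add 4h to convert from UTC-4).
Idris in UTC: 09:00-13:20, 14:55-19:00 (add 1h to convert from UTC-1).
Ines in UTC: 09:00-11:50, 13:50-18:35 (add 5h to convert from UTC-5).
Ravi in UTC: 09:00-11:35, 15:30-18:30 (add 3h to convert from UTC-3).
Wiremu ∩ Sven: 09:55-12:20, 14:25-17:05.
Wiremu ∩ Sven ∩ Idris: 09:55-12:20, 14:55-17:05.
Wiremu ∩ Sven ∩ Idris ∩ Ines: 09:55-11:50, 14:55-17:05.
Wiremu ∩ Sven ∩ Idris ∩ Ines ∩ Ravi: 09:55-11:35, 15:30-17:05.
So the common availability across everyone is 09:55-11:35, 15:30-17:05.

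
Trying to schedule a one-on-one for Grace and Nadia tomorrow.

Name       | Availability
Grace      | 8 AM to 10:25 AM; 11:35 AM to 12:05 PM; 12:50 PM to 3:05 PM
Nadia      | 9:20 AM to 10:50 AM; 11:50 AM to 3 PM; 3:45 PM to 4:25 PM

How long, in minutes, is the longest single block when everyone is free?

130

Grace ∩ Nadia: 09:20-10:25, 11:50-12:05, 12:50-15:00.
The longest is 12:50-15:00 at 130 minutes.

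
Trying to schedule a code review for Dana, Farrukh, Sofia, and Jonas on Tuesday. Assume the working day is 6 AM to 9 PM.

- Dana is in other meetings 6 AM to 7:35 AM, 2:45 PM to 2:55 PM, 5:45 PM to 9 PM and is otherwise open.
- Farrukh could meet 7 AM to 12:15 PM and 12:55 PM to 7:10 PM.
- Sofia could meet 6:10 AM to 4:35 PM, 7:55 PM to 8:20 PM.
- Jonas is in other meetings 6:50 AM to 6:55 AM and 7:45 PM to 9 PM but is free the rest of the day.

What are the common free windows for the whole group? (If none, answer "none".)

07:35-12:15, 12:55-14:45, 14:55-16:35

Dana free: 07:35-14:45, 14:55-17:45 (invert busy blocks within the working day).
Farrukh free: 07:00-12:15, 12:55-19:10.
Sofia free: 06:10-16:35, 19:55-20:20.
Jonas free: 06:00-06:50, 06:55-19:45 (invert busy blocks within the working day).
Dana ∩ Farrukh: 07:35-12:15, 12:55-14:45, 14:55-17:45.
Dana ∩ Farrukh ∩ Sofia: 07:35-12:15, 12:55-14:45, 14:55-16:35.
Dana ∩ Farrukh ∩ Sofia ∩ Jonas: 07:35-12:15, 12:55-14:45, 14:55-16:35.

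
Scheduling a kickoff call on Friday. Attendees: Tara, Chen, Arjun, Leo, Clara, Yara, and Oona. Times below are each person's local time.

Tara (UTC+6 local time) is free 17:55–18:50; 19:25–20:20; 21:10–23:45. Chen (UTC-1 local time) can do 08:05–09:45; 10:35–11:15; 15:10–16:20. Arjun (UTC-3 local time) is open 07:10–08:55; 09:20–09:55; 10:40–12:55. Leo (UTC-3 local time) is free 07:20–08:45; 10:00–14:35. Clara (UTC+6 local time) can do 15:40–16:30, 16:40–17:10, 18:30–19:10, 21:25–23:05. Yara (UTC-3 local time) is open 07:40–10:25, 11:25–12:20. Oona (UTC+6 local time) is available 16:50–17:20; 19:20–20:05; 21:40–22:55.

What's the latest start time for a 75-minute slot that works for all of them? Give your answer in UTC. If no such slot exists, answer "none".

Tara in UTC: 11:55-12:50, 13:25-14:20, 15:10-17:45 (subtract 6h to convert from UTC+6).
Chen in UTC: 09:05-10:45, 11:35-12:15, 16:10-17:20 (add 1h to convert from UTC-1).
Arjun in UTC: 10:10-11:55, 12:20-12:55, 13:40-15:55 (add 3h to convert from UTC-3).
Leo in UTC: 10:20-11:45, 13:00-17:35 (add 3h to convert from UTC-3).
Clara in UTC: 09:40-10:30, 10:40-11:10, 12:30-13:10, 15:25-17:05 (subtract 6h to convert from UTC+6).
Yara in UTC: 10:40-13:25, 14:25-15:20 (add 3h to convert from UTC-3).
Oona in UTC: 10:50-11:20, 13:20-14:05, 15:40-16:55 (subtract 6h to convert from UTC+6).
Tara ∩ Chen: 11:55-12:15, 16:10-17:20.
Tara ∩ Chen ∩ Arjun: ∅.
Tara ∩ Chen ∩ Arjun ∩ Leo: ∅.
Tara ∩ Chen ∩ Arjun ∩ Leo ∩ Clara: ∅.
Tara ∩ Chen ∩ Arjun ∩ Leo ∩ Clara ∩ Yara: ∅.
Tara ∩ Chen ∩ Arjun ∩ Leo ∩ Clara ∩ Yara ∩ Oona: ∅.
There is no time when everyone is free.
No common window is at least 75 minutes long.

none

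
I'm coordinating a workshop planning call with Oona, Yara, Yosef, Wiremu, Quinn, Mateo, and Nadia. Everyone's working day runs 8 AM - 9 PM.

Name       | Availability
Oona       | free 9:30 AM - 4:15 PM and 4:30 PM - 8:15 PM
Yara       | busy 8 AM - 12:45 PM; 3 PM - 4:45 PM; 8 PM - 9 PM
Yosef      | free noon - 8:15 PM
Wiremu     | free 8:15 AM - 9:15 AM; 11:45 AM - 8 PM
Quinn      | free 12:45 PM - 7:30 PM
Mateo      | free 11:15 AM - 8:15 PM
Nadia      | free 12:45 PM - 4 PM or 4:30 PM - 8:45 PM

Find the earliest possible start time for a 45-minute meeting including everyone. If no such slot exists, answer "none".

12:45

Oona free: 09:30-16:15, 16:30-20:15.
Yara free: 12:45-15:00, 16:45-20:00 (invert busy blocks within the working day).
Yosef free: 12:00-20:15.
Wiremu free: 08:15-09:15, 11:45-20:00.
Quinn free: 12:45-19:30.
Mateo free: 11:15-20:15.
Nadia free: 12:45-16:00, 16:30-20:45.
Oona ∩ Yara: 12:45-15:00, 16:45-20:00.
Oona ∩ Yara ∩ Yosef: 12:45-15:00, 16:45-20:00.
Oona ∩ Yara ∩ Yosef ∩ Wiremu: 12:45-15:00, 16:45-20:00.
Oona ∩ Yara ∩ Yosef ∩ Wiremu ∩ Quinn: 12:45-15:00, 16:45-19:30.
Oona ∩ Yara ∩ Yosef ∩ Wiremu ∩ Quinn ∩ Mateo: 12:45-15:00, 16:45-19:30.
Oona ∩ Yara ∩ Yosef ∩ Wiremu ∩ Quinn ∩ Mateo ∩ Nadia: 12:45-15:00, 16:45-19:30.
So the common availability across everyone is 12:45-15:00, 16:45-19:30.
The first common window of at least 45 minutes is 12:45-15:00, so the earliest start is 12:45.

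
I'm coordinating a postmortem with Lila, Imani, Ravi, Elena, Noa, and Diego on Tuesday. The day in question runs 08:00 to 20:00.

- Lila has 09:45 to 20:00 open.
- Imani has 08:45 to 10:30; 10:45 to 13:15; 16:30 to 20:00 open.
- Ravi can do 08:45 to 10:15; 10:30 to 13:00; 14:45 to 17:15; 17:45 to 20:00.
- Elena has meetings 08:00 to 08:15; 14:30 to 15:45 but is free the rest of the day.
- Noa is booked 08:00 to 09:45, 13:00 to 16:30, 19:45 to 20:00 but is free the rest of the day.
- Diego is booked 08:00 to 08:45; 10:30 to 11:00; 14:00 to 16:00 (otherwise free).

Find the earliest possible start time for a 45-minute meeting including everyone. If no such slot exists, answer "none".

Lila free: 09:45-20:00.
Imani free: 08:45-10:30, 10:45-13:15, 16:30-20:00.
Ravi free: 08:45-10:15, 10:30-13:00, 14:45-17:15, 17:45-20:00.
Elena free: 08:15-14:30, 15:45-20:00 (invert busy blocks within the working day).
Noa free: 09:45-13:00, 16:30-19:45 (invert busy blocks within the working day).
Diego free: 08:45-10:30, 11:00-14:00, 16:00-20:00 (invert busy blocks within the working day).
Lila ∩ Imani: 09:45-10:30, 10:45-13:15, 16:30-20:00.
Lila ∩ Imani ∩ Ravi: 09:45-10:15, 10:45-13:00, 16:30-17:15, 17:45-20:00.
Lila ∩ Imani ∩ Ravi ∩ Elena: 09:45-10:15, 10:45-13:00, 16:30-17:15, 17:45-20:00.
Lila ∩ Imani ∩ Ravi ∩ Elena ∩ Noa: 09:45-10:15, 10:45-13:00, 16:30-17:15, 17:45-19:45.
Lila ∩ Imani ∩ Ravi ∩ Elena ∩ Noa ∩ Diego: 09:45-10:15, 11:00-13:00, 16:30-17:15, 17:45-19:45.
The first common window of at least 45 minutes is 11:00-13:00, so the earliest start is 11:00.

11:00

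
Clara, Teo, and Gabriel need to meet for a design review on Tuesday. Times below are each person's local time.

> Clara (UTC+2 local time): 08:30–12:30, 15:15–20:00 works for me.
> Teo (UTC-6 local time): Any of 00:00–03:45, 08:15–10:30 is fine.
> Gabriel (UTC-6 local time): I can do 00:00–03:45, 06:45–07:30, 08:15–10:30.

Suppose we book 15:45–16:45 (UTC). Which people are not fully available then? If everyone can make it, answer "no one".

Gabriel, Teo

Clara in UTC: 06:30-10:30, 13:15-18:00 (subtract 2h to convert from UTC+2).
Teo in UTC: 06:00-09:45, 14:15-16:30 (add 6h to convert from UTC-6).
Gabriel in UTC: 06:00-09:45, 12:45-13:30, 14:15-16:30 (add 6h to convert from UTC-6).
Clara: free for 15:45-16:45. Teo: not fully free for 15:45-16:45. Gabriel: not fully free for 15:45-16:45.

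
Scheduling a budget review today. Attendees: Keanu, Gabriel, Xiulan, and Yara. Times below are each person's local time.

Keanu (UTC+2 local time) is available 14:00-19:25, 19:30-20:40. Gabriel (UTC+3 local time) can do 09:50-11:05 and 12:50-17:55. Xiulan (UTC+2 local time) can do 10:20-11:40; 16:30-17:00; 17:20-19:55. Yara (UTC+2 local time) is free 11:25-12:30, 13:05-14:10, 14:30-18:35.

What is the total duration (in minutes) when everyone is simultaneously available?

Keanu in UTC: 12:00-17:25, 17:30-18:40 (subtract 2h to convert from UTC+2).
Gabriel in UTC: 06:50-08:05, 09:50-14:55 (subtract 3h to convert from UTC+3).
Xiulan in UTC: 08:20-09:40, 14:30-15:00, 15:20-17:55 (subtract 2h to convert from UTC+2).
Yara in UTC: 09:25-10:30, 11:05-12:10, 12:30-16:35 (subtract 2h to convert from UTC+2).
Keanu ∩ Gabriel: 12:00-14:55.
Keanu ∩ Gabriel ∩ Xiulan: 14:30-14:55.
Keanu ∩ Gabriel ∩ Xiulan ∩ Yara: 14:30-14:55.
That's a single block of 25 minutes.

25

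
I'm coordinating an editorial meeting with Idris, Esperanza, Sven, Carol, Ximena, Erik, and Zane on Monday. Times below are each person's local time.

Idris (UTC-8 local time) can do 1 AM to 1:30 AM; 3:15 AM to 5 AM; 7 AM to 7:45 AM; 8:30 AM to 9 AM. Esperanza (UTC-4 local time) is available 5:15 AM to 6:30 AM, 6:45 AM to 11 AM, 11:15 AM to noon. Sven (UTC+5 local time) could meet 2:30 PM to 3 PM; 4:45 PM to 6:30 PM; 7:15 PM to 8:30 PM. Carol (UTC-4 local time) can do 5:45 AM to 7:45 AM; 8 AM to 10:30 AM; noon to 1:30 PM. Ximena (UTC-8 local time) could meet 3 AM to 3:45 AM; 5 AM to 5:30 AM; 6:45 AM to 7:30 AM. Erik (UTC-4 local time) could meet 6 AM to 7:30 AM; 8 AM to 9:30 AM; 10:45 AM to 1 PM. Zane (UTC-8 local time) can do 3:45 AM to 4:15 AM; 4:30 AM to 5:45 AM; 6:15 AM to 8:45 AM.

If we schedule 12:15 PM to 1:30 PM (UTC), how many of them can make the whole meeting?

4

Idris in UTC: 09:00-09:30, 11:15-13:00, 15:00-15:45, 16:30-17:00 (add 8h to convert from UTC-8).
Esperanza in UTC: 09:15-10:30, 10:45-15:00, 15:15-16:00 (add 4h to convert from UTC-4).
Sven in UTC: 09:30-10:00, 11:45-13:30, 14:15-15:30 (subtract 5h to convert from UTC+5).
Carol in UTC: 09:45-11:45, 12:00-14:30, 16:00-17:30 (add 4h to convert from UTC-4).
Ximena in UTC: 11:00-11:45, 13:00-13:30, 14:45-15:30 (add 8h to convert from UTC-8).
Erik in UTC: 10:00-11:30, 12:00-13:30, 14:45-17:00 (add 4h to convert from UTC-4).
Zane in UTC: 11:45-12:15, 12:30-13:45, 14:15-16:45 (add 8h to convert from UTC-8).
Esperanza, Sven, Carol, and Erik can make the full 12:15-13:30 slot — that's 4.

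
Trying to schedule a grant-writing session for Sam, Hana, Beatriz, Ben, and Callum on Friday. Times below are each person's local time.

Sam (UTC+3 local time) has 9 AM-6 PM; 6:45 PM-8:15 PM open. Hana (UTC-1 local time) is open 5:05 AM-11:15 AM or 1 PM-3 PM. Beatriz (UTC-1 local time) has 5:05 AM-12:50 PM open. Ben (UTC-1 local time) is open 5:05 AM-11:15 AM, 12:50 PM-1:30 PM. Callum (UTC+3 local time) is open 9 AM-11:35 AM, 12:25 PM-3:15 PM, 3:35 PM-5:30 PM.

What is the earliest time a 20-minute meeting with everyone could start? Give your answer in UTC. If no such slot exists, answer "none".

Sam in UTC: 06:00-15:00, 15:45-17:15 (subtract 3h to convert from UTC+3).
Hana in UTC: 06:05-12:15, 14:00-16:00 (add 1h to convert from UTC-1).
Beatriz in UTC: 06:05-13:50 (add 1h to convert from UTC-1).
Ben in UTC: 06:05-12:15, 13:50-14:30 (add 1h to convert from UTC-1).
Callum in UTC: 06:00-08:35, 09:25-12:15, 12:35-14:30 (subtract 3h to convert from UTC+3).
Sam ∩ Hana: 06:05-12:15, 14:00-15:00, 15:45-16:00.
Sam ∩ Hana ∩ Beatriz: 06:05-12:15.
Sam ∩ Hana ∩ Beatriz ∩ Ben: 06:05-12:15.
Sam ∩ Hana ∩ Beatriz ∩ Ben ∩ Callum: 06:05-08:35, 09:25-12:15.
The first common window of at least 20 minutes is 06:05-08:35, so the earliest start is 06:05.

06:05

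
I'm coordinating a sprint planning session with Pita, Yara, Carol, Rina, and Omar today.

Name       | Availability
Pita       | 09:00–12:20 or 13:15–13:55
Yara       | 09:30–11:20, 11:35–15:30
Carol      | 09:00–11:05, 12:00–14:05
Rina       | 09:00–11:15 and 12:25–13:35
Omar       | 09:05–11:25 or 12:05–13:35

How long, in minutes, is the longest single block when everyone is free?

95

Pita ∩ Yara: 09:30-11:20, 11:35-12:20, 13:15-13:55.
Pita ∩ Yara ∩ Carol: 09:30-11:05, 12:00-12:20, 13:15-13:55.
Pita ∩ Yara ∩ Carol ∩ Rina: 09:30-11:05, 13:15-13:35.
Pita ∩ Yara ∩ Carol ∩ Rina ∩ Omar: 09:30-11:05, 13:15-13:35.
Those are the intersection windows.
The longest is 09:30-11:05 at 95 minutes.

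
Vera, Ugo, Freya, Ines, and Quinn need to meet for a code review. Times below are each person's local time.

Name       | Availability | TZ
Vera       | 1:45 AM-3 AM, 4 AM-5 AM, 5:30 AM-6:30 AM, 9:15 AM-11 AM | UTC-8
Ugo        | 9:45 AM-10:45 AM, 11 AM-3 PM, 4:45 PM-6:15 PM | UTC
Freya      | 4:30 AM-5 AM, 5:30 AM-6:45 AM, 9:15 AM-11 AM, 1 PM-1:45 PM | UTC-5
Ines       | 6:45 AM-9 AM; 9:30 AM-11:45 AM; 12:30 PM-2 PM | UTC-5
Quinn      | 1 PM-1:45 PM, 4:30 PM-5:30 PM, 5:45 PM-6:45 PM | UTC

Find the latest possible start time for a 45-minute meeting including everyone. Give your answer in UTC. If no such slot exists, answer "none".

Vera in UTC: 09:45-11:00, 12:00-13:00, 13:30-14:30, 17:15-19:00 (add 8h to convert from UTC-8).
Ugo in UTC: 09:45-10:45, 11:00-15:00, 16:45-18:15.
Freya in UTC: 09:30-10:00, 10:30-11:45, 14:15-16:00, 18:00-18:45 (add 5h to convert from UTC-5).
Ines in UTC: 11:45-14:00, 14:30-16:45, 17:30-19:00 (add 5h to convert from UTC-5).
Quinn in UTC: 13:00-13:45, 16:30-17:30, 17:45-18:45.
Vera ∩ Ugo: 09:45-10:45, 12:00-13:00, 13:30-14:30, 17:15-18:15.
Vera ∩ Ugo ∩ Freya: 09:45-10:00, 10:30-10:45, 14:15-14:30, 18:00-18:15.
Vera ∩ Ugo ∩ Freya ∩ Ines: 18:00-18:15.
Vera ∩ Ugo ∩ Freya ∩ Ines ∩ Quinn: 18:00-18:15.
No common window is at least 45 minutes long.

none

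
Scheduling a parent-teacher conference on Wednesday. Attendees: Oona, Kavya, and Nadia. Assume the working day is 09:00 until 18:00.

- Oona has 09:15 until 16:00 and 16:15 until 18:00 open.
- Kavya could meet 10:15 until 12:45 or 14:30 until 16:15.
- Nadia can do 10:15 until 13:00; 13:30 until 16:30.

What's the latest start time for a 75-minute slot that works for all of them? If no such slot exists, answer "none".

Oona ∩ Kavya: 10:15-12:45, 14:30-16:00.
Oona ∩ Kavya ∩ Nadia: 10:15-12:45, 14:30-16:00.
The last common window of at least 75 minutes is 14:30-16:00; a 75-minute meeting can start as late as 14:45 and still end by 16:00.

14:45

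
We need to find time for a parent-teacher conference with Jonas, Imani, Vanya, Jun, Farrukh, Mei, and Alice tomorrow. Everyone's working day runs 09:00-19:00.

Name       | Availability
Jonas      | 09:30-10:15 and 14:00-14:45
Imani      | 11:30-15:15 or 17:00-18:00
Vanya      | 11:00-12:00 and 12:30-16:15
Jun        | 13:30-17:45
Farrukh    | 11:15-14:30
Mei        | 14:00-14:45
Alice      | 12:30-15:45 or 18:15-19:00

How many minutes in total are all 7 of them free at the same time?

Jonas ∩ Imani: 14:00-14:45.
Jonas ∩ Imani ∩ Vanya: 14:00-14:45.
Jonas ∩ Imani ∩ Vanya ∩ Jun: 14:00-14:45.
Jonas ∩ Imani ∩ Vanya ∩ Jun ∩ Farrukh: 14:00-14:30.
Jonas ∩ Imani ∩ Vanya ∩ Jun ∩ Farrukh ∩ Mei: 14:00-14:30.
Jonas ∩ Imani ∩ Vanya ∩ Jun ∩ Farrukh ∩ Mei ∩ Alice: 14:00-14:30.
Those are the intersection windows.
That's a single block of 30 minutes.

30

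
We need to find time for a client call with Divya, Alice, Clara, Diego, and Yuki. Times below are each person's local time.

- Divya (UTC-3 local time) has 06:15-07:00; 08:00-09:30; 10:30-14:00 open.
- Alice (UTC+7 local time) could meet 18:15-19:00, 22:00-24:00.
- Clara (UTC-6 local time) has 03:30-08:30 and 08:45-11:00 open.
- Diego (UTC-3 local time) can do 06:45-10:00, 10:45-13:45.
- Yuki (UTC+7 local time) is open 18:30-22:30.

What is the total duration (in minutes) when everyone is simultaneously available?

60

Divya in UTC: 09:15-10:00, 11:00-12:30, 13:30-17:00 (add 3h to convert from UTC-3).
Alice in UTC: 11:15-12:00, 15:00-17:00 (subtract 7h to convert from UTC+7).
Clara in UTC: 09:30-14:30, 14:45-17:00 (add 6h to convert from UTC-6).
Diego in UTC: 09:45-13:00, 13:45-16:45 (add 3h to convert from UTC-3).
Yuki in UTC: 11:30-15:30 (subtract 7h to convert from UTC+7).
Divya ∩ Alice: 11:15-12:00, 15:00-17:00.
Divya ∩ Alice ∩ Clara: 11:15-12:00, 15:00-17:00.
Divya ∩ Alice ∩ Clara ∩ Diego: 11:15-12:00, 15:00-16:45.
Divya ∩ Alice ∩ Clara ∩ Diego ∩ Yuki: 11:30-12:00, 15:00-15:30.
So the common availability across everyone is 11:30-12:00, 15:00-15:30.
Summing the common windows: 30 + 30 = 60 minutes.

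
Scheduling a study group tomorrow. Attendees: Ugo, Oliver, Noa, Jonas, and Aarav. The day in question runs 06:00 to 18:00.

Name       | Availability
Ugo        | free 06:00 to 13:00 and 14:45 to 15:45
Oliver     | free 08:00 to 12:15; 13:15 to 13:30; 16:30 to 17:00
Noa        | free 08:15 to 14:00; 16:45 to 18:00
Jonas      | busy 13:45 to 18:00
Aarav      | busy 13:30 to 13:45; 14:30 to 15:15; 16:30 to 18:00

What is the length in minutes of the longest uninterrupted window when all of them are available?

Ugo free: 06:00-13:00, 14:45-15:45.
Oliver free: 08:00-12:15, 13:15-13:30, 16:30-17:00.
Noa free: 08:15-14:00, 16:45-18:00.
Jonas free: 06:00-13:45 (invert busy blocks within the working day).
Aarav free: 06:00-13:30, 13:45-14:30, 15:15-16:30 (invert busy blocks within the working day).
Ugo ∩ Oliver: 08:00-12:15.
Ugo ∩ Oliver ∩ Noa: 08:15-12:15.
Ugo ∩ Oliver ∩ Noa ∩ Jonas: 08:15-12:15.
Ugo ∩ Oliver ∩ Noa ∩ Jonas ∩ Aarav: 08:15-12:15.
The longest is 08:15-12:15 at 240 minutes.

240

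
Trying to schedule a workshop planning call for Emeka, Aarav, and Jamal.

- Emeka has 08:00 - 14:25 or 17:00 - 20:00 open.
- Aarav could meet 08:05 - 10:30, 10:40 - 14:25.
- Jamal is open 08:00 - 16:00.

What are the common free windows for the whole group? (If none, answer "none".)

08:05-10:30, 10:40-14:25

Emeka ∩ Aarav: 08:05-10:30, 10:40-14:25.
Emeka ∩ Aarav ∩ Jamal: 08:05-10:30, 10:40-14:25.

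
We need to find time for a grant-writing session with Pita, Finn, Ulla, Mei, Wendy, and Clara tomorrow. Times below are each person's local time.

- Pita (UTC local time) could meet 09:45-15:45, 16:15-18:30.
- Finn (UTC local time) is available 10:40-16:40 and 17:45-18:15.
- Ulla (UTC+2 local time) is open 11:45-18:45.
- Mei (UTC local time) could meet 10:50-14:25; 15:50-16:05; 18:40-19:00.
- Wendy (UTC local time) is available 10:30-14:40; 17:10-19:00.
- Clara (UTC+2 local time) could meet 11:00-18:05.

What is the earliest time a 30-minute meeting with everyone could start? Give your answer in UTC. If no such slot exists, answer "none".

Pita in UTC: 09:45-15:45, 16:15-18:30.
Finn in UTC: 10:40-16:40, 17:45-18:15.
Ulla in UTC: 09:45-16:45 (subtract 2h to convert from UTC+2).
Mei in UTC: 10:50-14:25, 15:50-16:05, 18:40-19:00.
Wendy in UTC: 10:30-14:40, 17:10-19:00.
Clara in UTC: 09:00-16:05 (subtract 2h to convert from UTC+2).
Pita ∩ Finn: 10:40-15:45, 16:15-16:40, 17:45-18:15.
Pita ∩ Finn ∩ Ulla: 10:40-15:45, 16:15-16:40.
Pita ∩ Finn ∩ Ulla ∩ Mei: 10:50-14:25.
Pita ∩ Finn ∩ Ulla ∩ Mei ∩ Wendy: 10:50-14:25.
Pita ∩ Finn ∩ Ulla ∩ Mei ∩ Wendy ∩ Clara: 10:50-14:25.
So the common availability across everyone is 10:50-14:25.
The first common window of at least 30 minutes is 10:50-14:25, so the earliest start is 10:50.

10:50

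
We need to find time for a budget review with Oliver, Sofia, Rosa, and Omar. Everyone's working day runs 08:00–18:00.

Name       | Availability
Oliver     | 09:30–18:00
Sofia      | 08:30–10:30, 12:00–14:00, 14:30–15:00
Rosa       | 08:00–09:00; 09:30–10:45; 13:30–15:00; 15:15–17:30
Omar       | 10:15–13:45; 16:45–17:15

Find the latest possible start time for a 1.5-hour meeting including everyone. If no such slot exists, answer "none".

Oliver ∩ Sofia: 09:30-10:30, 12:00-14:00, 14:30-15:00.
Oliver ∩ Sofia ∩ Rosa: 09:30-10:30, 13:30-14:00, 14:30-15:00.
Oliver ∩ Sofia ∩ Rosa ∩ Omar: 10:15-10:30, 13:30-13:45.
So the common availability across everyone is 10:15-10:30, 13:30-13:45.
No common window is at least 90 minutes long.

none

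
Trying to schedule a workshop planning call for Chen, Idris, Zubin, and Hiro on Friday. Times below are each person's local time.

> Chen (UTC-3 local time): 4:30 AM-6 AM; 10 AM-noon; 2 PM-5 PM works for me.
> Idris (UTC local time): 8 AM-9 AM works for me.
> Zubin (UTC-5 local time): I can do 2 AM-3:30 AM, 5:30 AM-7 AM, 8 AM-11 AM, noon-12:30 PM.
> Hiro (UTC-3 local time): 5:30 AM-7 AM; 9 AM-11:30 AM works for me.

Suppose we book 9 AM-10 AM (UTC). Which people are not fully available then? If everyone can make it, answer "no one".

Chen, Idris, Zubin

Chen in UTC: 07:30-09:00, 13:00-15:00, 17:00-20:00 (add 3h to convert from UTC-3).
Idris in UTC: 08:00-09:00.
Zubin in UTC: 07:00-08:30, 10:30-12:00, 13:00-16:00, 17:00-17:30 (add 5h to convert from UTC-5).
Hiro in UTC: 08:30-10:00, 12:00-14:30 (add 3h to convert from UTC-3).
Chen: not fully free for 09:00-10:00. Idris: not fully free for 09:00-10:00. Zubin: not fully free for 09:00-10:00. Hiro: free for 09:00-10:00.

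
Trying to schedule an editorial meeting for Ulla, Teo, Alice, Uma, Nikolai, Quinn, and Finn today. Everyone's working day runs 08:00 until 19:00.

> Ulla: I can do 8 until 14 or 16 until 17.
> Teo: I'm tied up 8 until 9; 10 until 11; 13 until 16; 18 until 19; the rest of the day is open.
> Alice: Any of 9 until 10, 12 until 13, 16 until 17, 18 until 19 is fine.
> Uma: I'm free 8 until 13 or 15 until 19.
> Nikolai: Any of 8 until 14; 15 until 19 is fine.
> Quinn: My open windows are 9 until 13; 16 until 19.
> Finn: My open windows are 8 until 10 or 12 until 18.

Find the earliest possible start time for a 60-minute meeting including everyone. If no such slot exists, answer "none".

09:00

Ulla free: 08:00-14:00, 16:00-17:00.
Teo free: 09:00-10:00, 11:00-13:00, 16:00-18:00 (invert busy blocks within the working day).
Alice free: 09:00-10:00, 12:00-13:00, 16:00-17:00, 18:00-19:00.
Uma free: 08:00-13:00, 15:00-19:00.
Nikolai free: 08:00-14:00, 15:00-19:00.
Quinn free: 09:00-13:00, 16:00-19:00.
Finn free: 08:00-10:00, 12:00-18:00.
Ulla ∩ Teo: 09:00-10:00, 11:00-13:00, 16:00-17:00.
Ulla ∩ Teo ∩ Alice: 09:00-10:00, 12:00-13:00, 16:00-17:00.
Ulla ∩ Teo ∩ Alice ∩ Uma: 09:00-10:00, 12:00-13:00, 16:00-17:00.
Ulla ∩ Teo ∩ Alice ∩ Uma ∩ Nikolai: 09:00-10:00, 12:00-13:00, 16:00-17:00.
Ulla ∩ Teo ∩ Alice ∩ Uma ∩ Nikolai ∩ Quinn: 09:00-10:00, 12:00-13:00, 16:00-17:00.
Ulla ∩ Teo ∩ Alice ∩ Uma ∩ Nikolai ∩ Quinn ∩ Finn: 09:00-10:00, 12:00-13:00, 16:00-17:00.
The first common window of at least 60 minutes is 09:00-10:00, so the earliest start is 09:00.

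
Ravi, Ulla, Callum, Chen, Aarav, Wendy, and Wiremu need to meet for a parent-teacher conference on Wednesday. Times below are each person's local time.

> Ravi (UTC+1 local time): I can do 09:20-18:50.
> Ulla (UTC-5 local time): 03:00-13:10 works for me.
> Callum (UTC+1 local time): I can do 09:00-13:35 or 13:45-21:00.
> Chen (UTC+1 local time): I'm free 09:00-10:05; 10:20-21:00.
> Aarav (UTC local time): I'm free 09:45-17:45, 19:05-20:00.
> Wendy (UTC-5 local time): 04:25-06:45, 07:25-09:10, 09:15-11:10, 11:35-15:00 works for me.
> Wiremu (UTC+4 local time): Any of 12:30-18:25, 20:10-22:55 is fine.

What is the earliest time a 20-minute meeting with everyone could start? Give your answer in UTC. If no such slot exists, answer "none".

09:45

Ravi in UTC: 08:20-17:50 (subtract 1h to convert from UTC+1).
Ulla in UTC: 08:00-18:10 (add 5h to convert from UTC-5).
Callum in UTC: 08:00-12:35, 12:45-20:00 (subtract 1h to convert from UTC+1).
Chen in UTC: 08:00-09:05, 09:20-20:00 (subtract 1h to convert from UTC+1).
Aarav in UTC: 09:45-17:45, 19:05-20:00.
Wendy in UTC: 09:25-11:45, 12:25-14:10, 14:15-16:10, 16:35-20:00 (add 5h to convert from UTC-5).
Wiremu in UTC: 08:30-14:25, 16:10-18:55 (subtract 4h to convert from UTC+4).
Ravi ∩ Ulla: 08:20-17:50.
Ravi ∩ Ulla ∩ Callum: 08:20-12:35, 12:45-17:50.
Ravi ∩ Ulla ∩ Callum ∩ Chen: 08:20-09:05, 09:20-12:35, 12:45-17:50.
Ravi ∩ Ulla ∩ Callum ∩ Chen ∩ Aarav: 09:45-12:35, 12:45-17:45.
Ravi ∩ Ulla ∩ Callum ∩ Chen ∩ Aarav ∩ Wendy: 09:45-11:45, 12:25-12:35, 12:45-14:10, 14:15-16:10, 16:35-17:45.
Ravi ∩ Ulla ∩ Callum ∩ Chen ∩ Aarav ∩ Wendy ∩ Wiremu: 09:45-11:45, 12:25-12:35, 12:45-14:10, 14:15-14:25, 16:35-17:45.
The first common window of at least 20 minutes is 09:45-11:45, so the earliest start is 09:45.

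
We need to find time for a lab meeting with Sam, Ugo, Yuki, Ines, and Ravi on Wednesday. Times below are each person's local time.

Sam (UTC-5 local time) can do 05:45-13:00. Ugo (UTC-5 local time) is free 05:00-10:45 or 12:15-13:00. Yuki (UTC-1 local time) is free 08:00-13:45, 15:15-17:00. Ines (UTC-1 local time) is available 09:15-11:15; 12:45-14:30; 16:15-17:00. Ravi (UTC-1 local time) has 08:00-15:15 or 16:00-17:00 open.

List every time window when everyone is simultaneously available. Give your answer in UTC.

10:45-12:15, 13:45-14:45, 17:15-18:00

Sam in UTC: 10:45-18:00 (add 5h to convert from UTC-5).
Ugo in UTC: 10:00-15:45, 17:15-18:00 (add 5h to convert from UTC-5).
Yuki in UTC: 09:00-14:45, 16:15-18:00 (add 1h to convert from UTC-1).
Ines in UTC: 10:15-12:15, 13:45-15:30, 17:15-18:00 (add 1h to convert from UTC-1).
Ravi in UTC: 09:00-16:15, 17:00-18:00 (add 1h to convert from UTC-1).
Sam ∩ Ugo: 10:45-15:45, 17:15-18:00.
Sam ∩ Ugo ∩ Yuki: 10:45-14:45, 17:15-18:00.
Sam ∩ Ugo ∩ Yuki ∩ Ines: 10:45-12:15, 13:45-14:45, 17:15-18:00.
Sam ∩ Ugo ∩ Yuki ∩ Ines ∩ Ravi: 10:45-12:15, 13:45-14:45, 17:15-18:00.
So the common availability across everyone is 10:45-12:15, 13:45-14:45, 17:15-18:00.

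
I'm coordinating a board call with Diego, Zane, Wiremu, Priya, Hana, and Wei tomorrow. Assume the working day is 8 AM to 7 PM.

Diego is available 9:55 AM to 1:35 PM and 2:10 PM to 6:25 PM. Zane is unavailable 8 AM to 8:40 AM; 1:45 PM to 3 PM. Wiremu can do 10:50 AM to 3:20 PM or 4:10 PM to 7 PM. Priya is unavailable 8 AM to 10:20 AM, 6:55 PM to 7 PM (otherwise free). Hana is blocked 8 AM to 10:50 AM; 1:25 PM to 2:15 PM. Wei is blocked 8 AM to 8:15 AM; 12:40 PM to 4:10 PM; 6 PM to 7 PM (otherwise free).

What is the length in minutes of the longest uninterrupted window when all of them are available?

Diego free: 09:55-13:35, 14:10-18:25.
Zane free: 08:40-13:45, 15:00-19:00 (invert busy blocks within the working day).
Wiremu free: 10:50-15:20, 16:10-19:00.
Priya free: 10:20-18:55 (invert busy blocks within the working day).
Hana free: 10:50-13:25, 14:15-19:00 (invert busy blocks within the working day).
Wei free: 08:15-12:40, 16:10-18:00 (invert busy blocks within the working day).
Diego ∩ Zane: 09:55-13:35, 15:00-18:25.
Diego ∩ Zane ∩ Wiremu: 10:50-13:35, 15:00-15:20, 16:10-18:25.
Diego ∩ Zane ∩ Wiremu ∩ Priya: 10:50-13:35, 15:00-15:20, 16:10-18:25.
Diego ∩ Zane ∩ Wiremu ∩ Priya ∩ Hana: 10:50-13:25, 15:00-15:20, 16:10-18:25.
Diego ∩ Zane ∩ Wiremu ∩ Priya ∩ Hana ∩ Wei: 10:50-12:40, 16:10-18:00.
The longest is 10:50-12:40 at 110 minutes.

110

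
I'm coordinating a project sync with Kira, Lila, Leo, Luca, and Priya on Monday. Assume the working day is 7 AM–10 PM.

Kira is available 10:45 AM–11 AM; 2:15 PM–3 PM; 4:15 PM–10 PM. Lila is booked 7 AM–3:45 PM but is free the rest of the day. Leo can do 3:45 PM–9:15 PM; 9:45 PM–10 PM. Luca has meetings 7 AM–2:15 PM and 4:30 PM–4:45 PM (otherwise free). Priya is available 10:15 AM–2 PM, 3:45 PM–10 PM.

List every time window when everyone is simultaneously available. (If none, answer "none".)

Kira free: 10:45-11:00, 14:15-15:00, 16:15-22:00.
Lila free: 15:45-22:00 (invert busy blocks within the working day).
Leo free: 15:45-21:15, 21:45-22:00.
Luca free: 14:15-16:30, 16:45-22:00 (invert busy blocks within the working day).
Priya free: 10:15-14:00, 15:45-22:00.
Kira ∩ Lila: 16:15-22:00.
Kira ∩ Lila ∩ Leo: 16:15-21:15, 21:45-22:00.
Kira ∩ Lila ∩ Leo ∩ Luca: 16:15-16:30, 16:45-21:15, 21:45-22:00.
Kira ∩ Lila ∩ Leo ∩ Luca ∩ Priya: 16:15-16:30, 16:45-21:15, 21:45-22:00.

16:15-16:30, 16:45-21:15, 21:45-22:00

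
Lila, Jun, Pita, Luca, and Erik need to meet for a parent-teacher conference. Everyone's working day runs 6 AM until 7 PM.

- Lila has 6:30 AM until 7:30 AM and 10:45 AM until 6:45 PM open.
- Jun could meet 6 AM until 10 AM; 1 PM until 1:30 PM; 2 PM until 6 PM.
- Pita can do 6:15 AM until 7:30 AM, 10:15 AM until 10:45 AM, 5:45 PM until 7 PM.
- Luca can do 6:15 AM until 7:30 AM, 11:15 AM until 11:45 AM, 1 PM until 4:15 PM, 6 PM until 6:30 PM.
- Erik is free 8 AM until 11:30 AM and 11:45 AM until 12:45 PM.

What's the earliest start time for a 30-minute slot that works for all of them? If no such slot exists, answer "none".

Lila ∩ Jun: 06:30-07:30, 13:00-13:30, 14:00-18:00.
Lila ∩ Jun ∩ Pita: 06:30-07:30, 17:45-18:00.
Lila ∩ Jun ∩ Pita ∩ Luca: 06:30-07:30.
Lila ∩ Jun ∩ Pita ∩ Luca ∩ Erik: ∅.
There is no time when everyone is free.
No common window is at least 30 minutes long.

none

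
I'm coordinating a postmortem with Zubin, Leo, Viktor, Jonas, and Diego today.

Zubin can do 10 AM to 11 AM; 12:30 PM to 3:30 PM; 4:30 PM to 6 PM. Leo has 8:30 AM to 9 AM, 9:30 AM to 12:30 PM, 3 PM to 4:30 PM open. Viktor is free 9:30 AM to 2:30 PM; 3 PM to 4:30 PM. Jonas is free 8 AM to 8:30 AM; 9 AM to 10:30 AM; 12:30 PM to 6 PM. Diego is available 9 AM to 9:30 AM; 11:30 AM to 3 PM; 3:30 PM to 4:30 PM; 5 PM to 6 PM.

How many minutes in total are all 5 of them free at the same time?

Zubin ∩ Leo: 10:00-11:00, 15:00-15:30.
Zubin ∩ Leo ∩ Viktor: 10:00-11:00, 15:00-15:30.
Zubin ∩ Leo ∩ Viktor ∩ Jonas: 10:00-10:30, 15:00-15:30.
Zubin ∩ Leo ∩ Viktor ∩ Jonas ∩ Diego: ∅.
There is no time when everyone is free.
There is no common window, so the total is 0 minutes.

0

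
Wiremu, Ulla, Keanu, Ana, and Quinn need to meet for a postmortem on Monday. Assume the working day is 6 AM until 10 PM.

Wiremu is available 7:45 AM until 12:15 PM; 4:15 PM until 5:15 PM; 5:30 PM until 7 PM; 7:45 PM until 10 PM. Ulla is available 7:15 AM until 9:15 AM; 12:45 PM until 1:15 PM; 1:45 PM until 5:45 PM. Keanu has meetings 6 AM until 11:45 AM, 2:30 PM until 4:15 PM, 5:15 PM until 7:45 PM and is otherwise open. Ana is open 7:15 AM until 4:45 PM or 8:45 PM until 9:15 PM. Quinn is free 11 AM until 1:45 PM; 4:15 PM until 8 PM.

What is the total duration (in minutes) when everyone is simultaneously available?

Wiremu free: 07:45-12:15, 16:15-17:15, 17:30-19:00, 19:45-22:00.
Ulla free: 07:15-09:15, 12:45-13:15, 13:45-17:45.
Keanu free: 11:45-14:30, 16:15-17:15, 19:45-22:00 (invert busy blocks within the working day).
Ana free: 07:15-16:45, 20:45-21:15.
Quinn free: 11:00-13:45, 16:15-20:00.
Wiremu ∩ Ulla: 07:45-09:15, 16:15-17:15, 17:30-17:45.
Wiremu ∩ Ulla ∩ Keanu: 16:15-17:15.
Wiremu ∩ Ulla ∩ Keanu ∩ Ana: 16:15-16:45.
Wiremu ∩ Ulla ∩ Keanu ∩ Ana ∩ Quinn: 16:15-16:45.
That's a single block of 30 minutes.

30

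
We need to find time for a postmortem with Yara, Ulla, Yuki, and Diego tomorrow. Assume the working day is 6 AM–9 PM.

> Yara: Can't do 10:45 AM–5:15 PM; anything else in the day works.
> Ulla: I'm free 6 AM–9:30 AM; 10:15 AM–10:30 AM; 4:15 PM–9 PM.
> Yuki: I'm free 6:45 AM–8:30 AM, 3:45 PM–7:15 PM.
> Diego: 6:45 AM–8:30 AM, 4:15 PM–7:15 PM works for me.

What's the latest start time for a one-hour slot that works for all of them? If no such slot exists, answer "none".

18:15

Yara free: 06:00-10:45, 17:15-21:00 (invert busy blocks within the working day).
Ulla free: 06:00-09:30, 10:15-10:30, 16:15-21:00.
Yuki free: 06:45-08:30, 15:45-19:15.
Diego free: 06:45-08:30, 16:15-19:15.
Yara ∩ Ulla: 06:00-09:30, 10:15-10:30, 17:15-21:00.
Yara ∩ Ulla ∩ Yuki: 06:45-08:30, 17:15-19:15.
Yara ∩ Ulla ∩ Yuki ∩ Diego: 06:45-08:30, 17:15-19:15.
The last common window of at least 60 minutes is 17:15-19:15; a 60-minute meeting can start as late as 18:15 and still end by 19:15.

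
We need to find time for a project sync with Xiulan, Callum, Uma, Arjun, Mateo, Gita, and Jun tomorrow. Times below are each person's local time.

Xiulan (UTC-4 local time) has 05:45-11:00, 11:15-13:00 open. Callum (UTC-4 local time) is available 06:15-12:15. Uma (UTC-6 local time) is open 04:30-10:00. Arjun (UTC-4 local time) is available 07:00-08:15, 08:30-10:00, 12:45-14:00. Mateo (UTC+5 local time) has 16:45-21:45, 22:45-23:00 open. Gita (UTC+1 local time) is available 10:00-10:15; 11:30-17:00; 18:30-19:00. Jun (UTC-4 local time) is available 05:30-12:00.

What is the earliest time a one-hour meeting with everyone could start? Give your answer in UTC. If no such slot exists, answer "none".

12:30

Xiulan in UTC: 09:45-15:00, 15:15-17:00 (add 4h to convert from UTC-4).
Callum in UTC: 10:15-16:15 (add 4h to convert from UTC-4).
Uma in UTC: 10:30-16:00 (add 6h to convert from UTC-6).
Arjun in UTC: 11:00-12:15, 12:30-14:00, 16:45-18:00 (add 4h to convert from UTC-4).
Mateo in UTC: 11:45-16:45, 17:45-18:00 (subtract 5h to convert from UTC+5).
Gita in UTC: 09:00-09:15, 10:30-16:00, 17:30-18:00 (subtract 1h to convert from UTC+1).
Jun in UTC: 09:30-16:00 (add 4h to convert from UTC-4).
Xiulan ∩ Callum: 10:15-15:00, 15:15-16:15.
Xiulan ∩ Callum ∩ Uma: 10:30-15:00, 15:15-16:00.
Xiulan ∩ Callum ∩ Uma ∩ Arjun: 11:00-12:15, 12:30-14:00.
Xiulan ∩ Callum ∩ Uma ∩ Arjun ∩ Mateo: 11:45-12:15, 12:30-14:00.
Xiulan ∩ Callum ∩ Uma ∩ Arjun ∩ Mateo ∩ Gita: 11:45-12:15, 12:30-14:00.
Xiulan ∩ Callum ∩ Uma ∩ Arjun ∩ Mateo ∩ Gita ∩ Jun: 11:45-12:15, 12:30-14:00.
Those are the intersection windows.
The first common window of at least 60 minutes is 12:30-14:00, so the earliest start is 12:30.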